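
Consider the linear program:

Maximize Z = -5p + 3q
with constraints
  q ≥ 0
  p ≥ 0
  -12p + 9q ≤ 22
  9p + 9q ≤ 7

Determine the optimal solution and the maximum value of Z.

p = 0, q = 7/9, maximum Z = 7/3

Feasible corners and Z = -5p + 3q:
  (0, 0) → Z = 0
  (7/9, 0) → Z = -35/9
  (0, 7/9) → Z = 7/3

At the optimal vertex, p = 0 and 9p + 9q = 7.
Solving simultaneously gives p = 0, q = 7/9.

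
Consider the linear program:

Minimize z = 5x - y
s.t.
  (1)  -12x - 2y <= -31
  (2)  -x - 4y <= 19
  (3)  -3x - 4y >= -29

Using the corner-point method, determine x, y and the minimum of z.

Vertices and z = 5x - y:
  (81/23, -259/46) → z = 1069/46
  (11/7, 85/14) → z = 25/14
  (24, -43/4) → z = 523/4

The optimum lies where -12x - 2y = -31 and -3x - 4y = -29.
Solving simultaneously gives x = 11/7, y = 85/14.

x = 11/7, y = 85/14, minimum z = 25/14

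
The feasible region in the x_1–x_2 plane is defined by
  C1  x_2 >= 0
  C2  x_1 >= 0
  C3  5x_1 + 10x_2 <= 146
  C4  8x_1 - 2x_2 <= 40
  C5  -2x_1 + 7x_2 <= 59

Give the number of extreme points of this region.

4

Of the 10 pairwise boundary intersections, those satisfying every inequality are:
  (0, 0)
  (5, 0)
  (0, 59/7)
  (199/26, 138/13)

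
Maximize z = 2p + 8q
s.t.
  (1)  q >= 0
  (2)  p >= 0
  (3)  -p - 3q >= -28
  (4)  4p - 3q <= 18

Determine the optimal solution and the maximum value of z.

p = 0, q = 28/3, maximum z = 224/3

Extreme points and z = 2p + 8q:
  (0, 0) → z = 0
  (9/2, 0) → z = 9
  (0, 28/3) → z = 224/3
  (46/5, 94/15) → z = 1028/15

The optimum lies where p = 0 and -p - 3q = -28.
Solving simultaneously gives p = 0, q = 28/3.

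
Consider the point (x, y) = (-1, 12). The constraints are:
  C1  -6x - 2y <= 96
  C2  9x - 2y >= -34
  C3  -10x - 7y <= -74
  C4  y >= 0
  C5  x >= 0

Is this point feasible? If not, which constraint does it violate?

not feasible — violates C5

Constraint C5: x = -1, which is not ≥ 0. All other constraints are satisfied.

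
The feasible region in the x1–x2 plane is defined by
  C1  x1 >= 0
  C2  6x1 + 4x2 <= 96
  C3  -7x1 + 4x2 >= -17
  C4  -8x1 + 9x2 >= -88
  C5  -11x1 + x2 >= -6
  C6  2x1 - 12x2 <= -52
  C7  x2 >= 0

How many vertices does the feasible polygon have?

The feasible vertices (each the meet of two boundaries and inside every other half-plane) are:
  (0, 24)
  (0, 13/3)
  (12/5, 102/5)
  (62/65, 292/65)

4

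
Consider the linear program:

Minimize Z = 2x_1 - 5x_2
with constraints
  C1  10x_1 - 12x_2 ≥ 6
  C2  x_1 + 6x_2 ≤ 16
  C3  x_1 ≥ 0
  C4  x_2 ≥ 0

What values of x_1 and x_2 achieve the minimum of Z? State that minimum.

Vertices and Z = 2x_1 - 5x_2:
  (19/6, 77/36) → Z = -157/36
  (3/5, 0) → Z = 6/5
  (16, 0) → Z = 32

At the optimal vertex, 10x_1 - 12x_2 = 6 and x_1 + 6x_2 = 16.
Solving simultaneously gives x_1 = 19/6, x_2 = 77/36.

x_1 = 19/6, x_2 = 77/36, minimum Z = -157/36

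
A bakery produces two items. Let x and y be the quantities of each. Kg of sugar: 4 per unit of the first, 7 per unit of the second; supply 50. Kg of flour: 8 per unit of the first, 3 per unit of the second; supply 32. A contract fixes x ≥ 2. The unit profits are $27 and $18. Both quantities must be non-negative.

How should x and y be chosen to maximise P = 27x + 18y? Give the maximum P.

x = 2, y = 16/3, maximum P = 150

Extreme points and P = 27x + 18y:
  (4, 0) → P = 108
  (2, 0) → P = 54
  (2, 16/3) → P = 150

The binding constraints are 8x + 3y = 32 and x = 2.
Solving simultaneously gives x = 2, y = 16/3.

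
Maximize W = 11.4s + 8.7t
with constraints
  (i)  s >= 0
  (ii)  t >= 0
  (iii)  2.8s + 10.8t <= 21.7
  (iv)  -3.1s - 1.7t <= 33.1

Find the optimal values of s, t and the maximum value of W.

s = 7.75, t = 0, maximum W = 88.35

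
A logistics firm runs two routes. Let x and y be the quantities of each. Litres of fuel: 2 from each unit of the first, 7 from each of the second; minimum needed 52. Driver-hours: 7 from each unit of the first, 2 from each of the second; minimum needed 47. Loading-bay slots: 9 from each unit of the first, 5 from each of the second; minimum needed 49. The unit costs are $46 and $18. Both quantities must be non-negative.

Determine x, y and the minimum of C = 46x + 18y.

x = 5, y = 6, minimum C = 338

Vertices and C = 46x + 18y:
  (0, 47/2) → C = 423
  (26, 0) → C = 1196
  (5, 6) → C = 338
The feasible region is unbounded (it extends along (0, 1), (1, 0)), but C strictly increases along every unbounded feasible direction, so there is no improving ray and the minimum is attained at a vertex.

The binding constraints are 2x + 7y = 52 and 7x + 2y = 47.
Solving simultaneously gives x = 5, y = 6.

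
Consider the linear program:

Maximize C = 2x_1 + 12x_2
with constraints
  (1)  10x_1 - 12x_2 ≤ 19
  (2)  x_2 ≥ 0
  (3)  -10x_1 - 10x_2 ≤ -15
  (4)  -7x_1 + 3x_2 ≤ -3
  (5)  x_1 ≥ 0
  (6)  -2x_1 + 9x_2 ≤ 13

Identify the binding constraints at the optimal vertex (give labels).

Extreme points and C = 2x_1 + 12x_2:
  (19/10, 0) → C = 19/5
  (109/22, 28/11) → C = 445/11
  (3/2, 0) → C = 3
  (3/4, 3/4) → C = 21/2
  (22/19, 97/57) → C = 432/19

The maximum is at (109/22, 28/11). Substituting into each constraint, equality holds for (1) and (6); the remaining constraints have slack.

(1) and (6)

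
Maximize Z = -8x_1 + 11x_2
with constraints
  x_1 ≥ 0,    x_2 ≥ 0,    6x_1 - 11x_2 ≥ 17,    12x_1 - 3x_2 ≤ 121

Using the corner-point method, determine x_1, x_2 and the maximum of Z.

Vertices and Z = -8x_1 + 11x_2:
  (17/6, 0) → Z = -68/3
  (121/12, 0) → Z = -242/3
  (640/57, 87/19) → Z = -2249/57

At the optimal vertex, x_2 = 0 and 6x_1 - 11x_2 = 17.
Solving simultaneously gives x_1 = 17/6, x_2 = 0.

x_1 = 17/6, x_2 = 0, maximum Z = -68/3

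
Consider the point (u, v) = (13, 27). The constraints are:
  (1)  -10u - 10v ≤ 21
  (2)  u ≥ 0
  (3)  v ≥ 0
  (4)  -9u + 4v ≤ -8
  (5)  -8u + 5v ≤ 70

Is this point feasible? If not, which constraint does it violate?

feasible

(1): -400 ≤ 21 ✓
(2): 13 ≥ 0 ✓
(3): 27 ≥ 0 ✓
(4): -9 ≤ -8 ✓
(5): 31 ≤ 70 ✓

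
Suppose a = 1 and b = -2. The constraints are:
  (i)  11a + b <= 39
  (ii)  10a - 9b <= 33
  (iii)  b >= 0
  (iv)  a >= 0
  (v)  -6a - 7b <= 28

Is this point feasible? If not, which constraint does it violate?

Constraint (iii): b = -2, which is not ≥ 0. All other constraints are satisfied.

not feasible — violates (iii)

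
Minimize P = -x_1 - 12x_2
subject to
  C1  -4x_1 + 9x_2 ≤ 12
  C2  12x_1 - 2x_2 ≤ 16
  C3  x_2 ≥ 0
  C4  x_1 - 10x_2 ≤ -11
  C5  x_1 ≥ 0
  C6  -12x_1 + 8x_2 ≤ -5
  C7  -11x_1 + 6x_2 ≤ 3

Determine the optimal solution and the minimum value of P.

x_1 = 59/36, x_2 = 11/6, minimum P = -851/36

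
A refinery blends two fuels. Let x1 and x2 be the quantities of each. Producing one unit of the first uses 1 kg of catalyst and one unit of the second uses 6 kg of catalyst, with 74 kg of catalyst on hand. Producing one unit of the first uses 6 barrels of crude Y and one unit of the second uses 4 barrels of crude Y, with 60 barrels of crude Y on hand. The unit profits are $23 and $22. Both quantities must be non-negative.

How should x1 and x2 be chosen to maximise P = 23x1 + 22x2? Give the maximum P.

x1 = 2, x2 = 12, maximum P = 310

Extreme points and P = 23x1 + 22x2:
  (0, 0) → P = 0
  (0, 37/3) → P = 814/3
  (10, 0) → P = 230
  (2, 12) → P = 310

At the optimal vertex, x1 + 6x2 = 74 and 6x1 + 4x2 = 60.
Solving simultaneously gives x1 = 2, x2 = 12.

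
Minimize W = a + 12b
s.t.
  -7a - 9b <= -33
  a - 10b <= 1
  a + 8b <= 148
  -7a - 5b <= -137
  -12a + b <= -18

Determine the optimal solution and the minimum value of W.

a = 55/3, b = 26/15, minimum W = 587/15

Corner points and W = a + 12b:
  (248/3, 49/6) → W = 542/3
  (55/3, 26/15) → W = 587/15
  (356/51, 899/51) → W = 11144/51

The optimum lies where a - 10b = 1 and -7a - 5b = -137.
Solving simultaneously gives a = 55/3, b = 26/15.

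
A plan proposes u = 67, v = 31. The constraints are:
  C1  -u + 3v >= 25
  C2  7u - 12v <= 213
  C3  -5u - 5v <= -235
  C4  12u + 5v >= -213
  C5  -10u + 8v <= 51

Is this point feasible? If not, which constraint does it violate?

feasible

C1: 26 ≥ 25 ✓
C2: 97 ≤ 213 ✓
C3: -490 ≤ -235 ✓
C4: 959 ≥ -213 ✓
C5: -422 ≤ 51 ✓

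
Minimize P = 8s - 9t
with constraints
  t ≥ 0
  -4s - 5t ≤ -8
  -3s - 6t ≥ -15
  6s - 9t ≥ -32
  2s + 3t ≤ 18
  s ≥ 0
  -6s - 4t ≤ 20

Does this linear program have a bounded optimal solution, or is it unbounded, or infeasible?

Extreme points and P = 8s - 9t:
  (2, 0) → P = 16
  (5, 0) → P = 40
  (0, 8/5) → P = -72/5
  (0, 5/2) → P = -45/2
The feasible region has finitely many vertices and no improving ray; the minimum is -45/2 at (0, 5/2).

bounded optimum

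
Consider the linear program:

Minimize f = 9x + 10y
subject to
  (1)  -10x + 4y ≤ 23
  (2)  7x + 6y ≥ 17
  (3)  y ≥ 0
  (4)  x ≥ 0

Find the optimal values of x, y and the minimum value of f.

Feasible corners and f = 9x + 10y:
  (0, 23/4) → f = 115/2
  (17/7, 0) → f = 153/7
  (0, 17/6) → f = 85/3
The feasible region is unbounded (it extends along (2, 5), (1, 0)), but f strictly increases along every unbounded feasible direction, so there is no improving ray and the minimum is attained at a vertex.

At the optimal vertex, 7x + 6y = 17 and y = 0.
Solving simultaneously gives x = 17/7, y = 0.

x = 17/7, y = 0, minimum f = 153/7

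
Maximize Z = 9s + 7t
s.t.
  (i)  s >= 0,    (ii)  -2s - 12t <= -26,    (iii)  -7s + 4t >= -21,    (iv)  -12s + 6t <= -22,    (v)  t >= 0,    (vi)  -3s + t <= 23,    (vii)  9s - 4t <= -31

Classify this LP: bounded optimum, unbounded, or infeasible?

The boundaries s = 0 and -3s + t = 23 meet at (0, 23), but that point violates -12s + 6t ≤ -22. Every candidate vertex is excluded by some other constraint, so the feasible region is empty.

infeasible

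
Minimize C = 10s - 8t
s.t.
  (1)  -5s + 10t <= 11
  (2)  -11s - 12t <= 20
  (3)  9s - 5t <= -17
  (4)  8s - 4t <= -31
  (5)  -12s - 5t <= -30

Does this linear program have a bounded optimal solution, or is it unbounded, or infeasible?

infeasible

The boundaries 8s - 4t = -31 and -12s - 5t = -30 meet at (-35/88, 153/22), but that point violates -5s + 10t ≤ 11. Every candidate vertex is excluded by some other constraint, so the feasible region is empty.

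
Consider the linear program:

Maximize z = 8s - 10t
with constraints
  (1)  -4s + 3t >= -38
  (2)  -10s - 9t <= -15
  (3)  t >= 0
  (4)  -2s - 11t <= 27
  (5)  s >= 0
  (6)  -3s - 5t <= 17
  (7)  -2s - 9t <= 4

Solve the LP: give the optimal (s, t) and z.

Feasible corners and z = 8s - 10t:
  (19/2, 0) → z = 76
  (3/2, 0) → z = 12
  (0, 5/3) → z = -50/3
The feasible region is unbounded (it extends along (0, 1), (3, 4)), but z strictly decreases along every unbounded feasible direction, so there is no improving ray and the maximum is attained at a vertex.

The optimum lies where -4s + 3t = -38 and t = 0.
Solving simultaneously gives s = 19/2, t = 0.

s = 19/2, t = 0, maximum z = 76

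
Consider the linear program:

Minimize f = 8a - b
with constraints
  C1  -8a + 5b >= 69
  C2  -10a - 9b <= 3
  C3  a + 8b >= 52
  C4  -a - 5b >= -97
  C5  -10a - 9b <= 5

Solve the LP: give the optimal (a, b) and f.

Corner points and f = 8a - b:
  (-292/69, 485/69) → f = -2821/69
  (28/9, 169/9) → f = 55/9
  (-492/71, 523/71) → f = -4459/71
  (-888/41, 973/41) → f = -197

a = -888/41, b = 973/41, minimum f = -197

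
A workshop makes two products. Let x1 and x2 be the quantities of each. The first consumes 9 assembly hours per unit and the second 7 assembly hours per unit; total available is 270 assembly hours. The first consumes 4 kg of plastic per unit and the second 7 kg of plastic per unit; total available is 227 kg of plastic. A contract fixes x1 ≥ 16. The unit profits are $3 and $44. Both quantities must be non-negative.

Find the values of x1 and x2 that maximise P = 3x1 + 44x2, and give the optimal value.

At the optimal vertex, 9x1 + 7x2 = 270 and x1 = 16.
Solving simultaneously gives x1 = 16, x2 = 18.

x1 = 16, x2 = 18, maximum P = 840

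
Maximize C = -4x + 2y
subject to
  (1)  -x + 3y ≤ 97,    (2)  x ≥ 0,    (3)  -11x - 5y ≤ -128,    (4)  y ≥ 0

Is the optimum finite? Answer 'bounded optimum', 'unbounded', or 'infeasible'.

Vertices and C = -4x + 2y:
  (0, 97/3) → C = 194/3
  (0, 128/5) → C = 256/5
  (128/11, 0) → C = -512/11
The feasible region has finitely many vertices and no improving ray; the maximum is 194/3 at (0, 97/3).

bounded optimum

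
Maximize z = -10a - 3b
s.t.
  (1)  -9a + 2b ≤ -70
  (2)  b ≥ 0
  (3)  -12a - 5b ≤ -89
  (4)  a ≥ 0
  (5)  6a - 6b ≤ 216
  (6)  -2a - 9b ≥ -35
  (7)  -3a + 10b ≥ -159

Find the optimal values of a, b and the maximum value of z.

Extreme points and z = -10a - 3b:
  (70/9, 0) → z = -700/9
  (140/17, 35/17) → z = -1505/17
  (35/2, 0) → z = -175

a = 70/9, b = 0, maximum z = -700/9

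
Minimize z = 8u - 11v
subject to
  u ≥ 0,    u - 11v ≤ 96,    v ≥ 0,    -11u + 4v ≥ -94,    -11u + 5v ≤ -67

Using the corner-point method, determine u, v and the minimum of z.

Feasible corners and z = 8u - 11v:
  (94/11, 0) → z = 752/11
  (67/11, 0) → z = 536/11
  (202/11, 27) → z = -1651/11

u = 202/11, v = 27, minimum z = -1651/11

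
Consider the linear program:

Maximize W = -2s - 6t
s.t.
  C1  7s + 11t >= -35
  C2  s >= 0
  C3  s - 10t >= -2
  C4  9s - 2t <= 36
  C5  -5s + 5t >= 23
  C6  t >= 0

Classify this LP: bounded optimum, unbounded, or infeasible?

The boundaries s = 0 and s - 10t = -2 meet at (0, 1/5), but that point violates -5s + 5t ≥ 23. Every candidate vertex is excluded by some other constraint, so the feasible region is empty.

infeasible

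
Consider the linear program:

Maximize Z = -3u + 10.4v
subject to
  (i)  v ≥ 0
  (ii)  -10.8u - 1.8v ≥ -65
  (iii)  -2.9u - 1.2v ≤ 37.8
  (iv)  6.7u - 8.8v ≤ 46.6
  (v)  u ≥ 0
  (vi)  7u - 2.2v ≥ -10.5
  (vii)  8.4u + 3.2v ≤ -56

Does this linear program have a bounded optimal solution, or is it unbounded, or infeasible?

The boundaries v = 0 and -10.8u - 1.8v = -65 meet at (325/54, 0), but that point violates 8.4u + 3.2v ≤ -56. Every candidate vertex is excluded by some other constraint, so the feasible region is empty.

infeasible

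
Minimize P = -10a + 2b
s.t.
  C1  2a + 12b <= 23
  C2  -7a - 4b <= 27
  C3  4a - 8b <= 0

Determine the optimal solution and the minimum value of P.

Feasible corners and P = -10a + 2b:
  (-104/19, 215/76) → P = 2295/38
  (23/8, 23/16) → P = -207/8
  (-3, -3/2) → P = 27

a = 23/8, b = 23/16, minimum P = -207/8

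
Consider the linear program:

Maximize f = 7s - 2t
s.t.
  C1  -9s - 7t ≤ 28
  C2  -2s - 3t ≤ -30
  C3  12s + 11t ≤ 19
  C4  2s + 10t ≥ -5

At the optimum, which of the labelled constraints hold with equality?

C2 and C3

Vertices and f = 7s - 2t:
  (-294/13, 326/13) → f = -2710/13
  (-147/5, 169/5) → f = -1367/5
  (-39/2, 23) → f = -365/2

The maximum is at (-39/2, 23). Substituting into each constraint, equality holds for C2 and C3; the remaining constraints have slack.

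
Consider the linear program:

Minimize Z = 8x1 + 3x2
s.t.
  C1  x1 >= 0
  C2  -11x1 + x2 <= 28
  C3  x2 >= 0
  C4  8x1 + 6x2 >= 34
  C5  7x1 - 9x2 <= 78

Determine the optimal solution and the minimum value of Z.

x1 = 0, x2 = 17/3, minimum Z = 17

Corner points and Z = 8x1 + 3x2:
  (0, 28) → Z = 84
  (0, 17/3) → Z = 17
  (17/4, 0) → Z = 34
  (78/7, 0) → Z = 624/7
The feasible region is unbounded (it extends along (9, 7), (1, 11)), but Z strictly increases along every unbounded feasible direction, so there is no improving ray and the minimum is attained at a vertex.

At the optimal vertex, x1 = 0 and 8x1 + 6x2 = 34.
Solving simultaneously gives x1 = 0, x2 = 17/3.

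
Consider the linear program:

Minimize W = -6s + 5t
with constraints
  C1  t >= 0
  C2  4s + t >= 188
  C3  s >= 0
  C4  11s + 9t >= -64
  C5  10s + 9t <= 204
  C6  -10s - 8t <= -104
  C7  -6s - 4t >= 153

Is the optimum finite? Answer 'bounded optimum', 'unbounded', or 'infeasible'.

The boundaries -10s - 8t = -104 and -6s - 4t = 153 meet at (-205, 1077/4), but that point violates 4s + t ≥ 188. Every candidate vertex is excluded by some other constraint, so the feasible region is empty.

infeasible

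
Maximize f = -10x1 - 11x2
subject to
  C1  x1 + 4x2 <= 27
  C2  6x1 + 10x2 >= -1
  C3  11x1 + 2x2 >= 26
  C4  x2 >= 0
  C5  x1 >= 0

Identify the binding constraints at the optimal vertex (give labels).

Feasible corners and f = -10x1 - 11x2:
  (25/21, 271/42) → f = -3481/42
  (27, 0) → f = -270
  (26/11, 0) → f = -260/11

The maximum is at (26/11, 0). Substituting into each constraint, equality holds for C3 and C4; the remaining constraints have slack.

C3 and C4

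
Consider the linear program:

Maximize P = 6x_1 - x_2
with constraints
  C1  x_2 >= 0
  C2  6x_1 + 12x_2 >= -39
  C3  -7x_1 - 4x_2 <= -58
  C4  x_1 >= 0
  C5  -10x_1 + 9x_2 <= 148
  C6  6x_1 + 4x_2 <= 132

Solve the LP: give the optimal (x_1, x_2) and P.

x_1 = 22, x_2 = 0, maximum P = 132

Vertices and P = 6x_1 - x_2:
  (58/7, 0) → P = 348/7
  (22, 0) → P = 132
  (0, 29/2) → P = -29/2
  (0, 148/9) → P = -148/9
  (298/47, 1104/47) → P = 684/47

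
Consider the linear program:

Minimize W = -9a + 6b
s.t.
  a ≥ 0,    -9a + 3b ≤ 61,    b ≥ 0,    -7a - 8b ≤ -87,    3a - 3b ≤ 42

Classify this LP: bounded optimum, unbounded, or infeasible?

unbounded

From the feasible point (0, 61/3), moving in the direction (3, 3) keeps every constraint satisfied while W decreases without bound.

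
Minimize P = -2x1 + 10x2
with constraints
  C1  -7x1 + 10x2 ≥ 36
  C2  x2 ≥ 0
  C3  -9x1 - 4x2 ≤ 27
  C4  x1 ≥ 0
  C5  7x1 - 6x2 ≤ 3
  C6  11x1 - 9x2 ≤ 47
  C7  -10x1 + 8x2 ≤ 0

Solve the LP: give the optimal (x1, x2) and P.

Extreme points and P = -2x1 + 10x2:
  (123/14, 39/4) → P = 1119/14
  (72/11, 90/11) → P = 756/11
  (85, 296/3) → P = 2450/3
The feasible region is unbounded (it extends along (4, 5), (9, 11)), but P strictly increases along every unbounded feasible direction, so there is no improving ray and the minimum is attained at a vertex.

The binding constraints are -7x1 + 10x2 = 36 and -10x1 + 8x2 = 0.
Solving simultaneously gives x1 = 72/11, x2 = 90/11.

x1 = 72/11, x2 = 90/11, minimum P = 756/11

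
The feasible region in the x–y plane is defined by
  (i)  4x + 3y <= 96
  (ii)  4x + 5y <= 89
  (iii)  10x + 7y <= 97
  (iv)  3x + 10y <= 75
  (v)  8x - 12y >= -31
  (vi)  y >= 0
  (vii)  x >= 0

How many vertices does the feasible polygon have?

Pairwise boundary intersections that survive every other constraint:
  (445/79, 459/79)
  (97/10, 0)
  (295/58, 693/116)
  (0, 31/12)
  (0, 0)

5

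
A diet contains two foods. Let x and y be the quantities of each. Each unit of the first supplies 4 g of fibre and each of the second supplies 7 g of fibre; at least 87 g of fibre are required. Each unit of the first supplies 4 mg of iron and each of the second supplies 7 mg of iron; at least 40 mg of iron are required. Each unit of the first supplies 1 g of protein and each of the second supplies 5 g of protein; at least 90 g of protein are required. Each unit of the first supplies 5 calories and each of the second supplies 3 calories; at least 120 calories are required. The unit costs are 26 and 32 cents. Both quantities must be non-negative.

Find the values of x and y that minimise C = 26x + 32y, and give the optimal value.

x = 15, y = 15, minimum C = 870

The feasible region is unbounded (it extends along (0, 1), (1, 0)), but C strictly increases along every unbounded feasible direction, so there is no improving ray and the minimum is attained at a vertex.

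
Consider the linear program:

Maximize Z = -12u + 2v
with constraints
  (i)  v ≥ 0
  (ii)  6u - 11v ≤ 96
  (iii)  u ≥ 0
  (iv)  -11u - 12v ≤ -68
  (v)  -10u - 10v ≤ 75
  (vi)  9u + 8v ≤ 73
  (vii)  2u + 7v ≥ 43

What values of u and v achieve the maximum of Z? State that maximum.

u = 0, v = 73/8, maximum Z = 73/4

Vertices and Z = -12u + 2v:
  (0, 73/8) → Z = 73/4
  (0, 43/7) → Z = 86/7
  (167/47, 241/47) → Z = -1522/47

At the optimal vertex, u = 0 and 9u + 8v = 73.
Solving simultaneously gives u = 0, v = 73/8.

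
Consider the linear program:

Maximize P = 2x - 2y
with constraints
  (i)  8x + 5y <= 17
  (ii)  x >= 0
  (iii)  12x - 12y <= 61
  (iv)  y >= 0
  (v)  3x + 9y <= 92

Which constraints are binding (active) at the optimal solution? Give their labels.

Corner points and P = 2x - 2y:
  (0, 17/5) → P = -34/5
  (17/8, 0) → P = 17/4
  (0, 0) → P = 0

The maximum is at (17/8, 0). Substituting into each constraint, equality holds for (i) and (iv); the remaining constraints have slack.

(i) and (iv)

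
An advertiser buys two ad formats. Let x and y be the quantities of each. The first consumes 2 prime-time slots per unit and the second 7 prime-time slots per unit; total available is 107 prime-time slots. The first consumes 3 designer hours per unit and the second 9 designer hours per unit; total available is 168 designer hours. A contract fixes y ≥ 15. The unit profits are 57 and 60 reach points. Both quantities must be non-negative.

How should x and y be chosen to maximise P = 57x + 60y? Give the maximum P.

x = 1, y = 15, maximum P = 957

Vertices and P = 57x + 60y:
  (0, 107/7) → P = 6420/7
  (0, 15) → P = 900
  (1, 15) → P = 957

The binding constraints are 2x + 7y = 107 and y = 15.
Solving simultaneously gives x = 1, y = 15.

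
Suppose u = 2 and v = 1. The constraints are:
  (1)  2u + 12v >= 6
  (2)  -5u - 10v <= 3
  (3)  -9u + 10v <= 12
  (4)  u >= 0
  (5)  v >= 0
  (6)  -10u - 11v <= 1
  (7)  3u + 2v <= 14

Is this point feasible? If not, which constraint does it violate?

(1): 16 ≥ 6 ✓
(2): -20 ≤ 3 ✓
(3): -8 ≤ 12 ✓
(4): 2 ≥ 0 ✓
(5): 1 ≥ 0 ✓
(6): -31 ≤ 1 ✓
(7): 8 ≤ 14 ✓

feasible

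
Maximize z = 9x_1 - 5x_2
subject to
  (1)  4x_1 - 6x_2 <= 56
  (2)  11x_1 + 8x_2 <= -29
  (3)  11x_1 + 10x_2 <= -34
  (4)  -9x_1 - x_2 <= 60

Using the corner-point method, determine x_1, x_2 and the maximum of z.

x_1 = 137/49, x_2 = -366/49, maximum z = 3063/49

Vertices and z = 9x_1 - 5x_2:
  (137/49, -366/49) → z = 3063/49
  (-152/29, -372/29) → z = 492/29
  (-9/11, -5/2) → z = 113/22
  (-566/79, 354/79) → z = -6864/79

At the optimal vertex, 4x_1 - 6x_2 = 56 and 11x_1 + 8x_2 = -29.
Solving simultaneously gives x_1 = 137/49, x_2 = -366/49.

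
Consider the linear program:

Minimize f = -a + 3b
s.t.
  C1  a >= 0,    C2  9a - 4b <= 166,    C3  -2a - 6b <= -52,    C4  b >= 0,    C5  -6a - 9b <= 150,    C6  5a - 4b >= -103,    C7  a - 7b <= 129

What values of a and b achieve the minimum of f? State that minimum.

Feasible corners and f = -a + 3b:
  (0, 26/3) → f = 26
  (0, 103/4) → f = 309/4
  (602/31, 68/31) → f = -398/31
  (269/4, 1757/16) → f = 4195/16

The optimum lies where 9a - 4b = 166 and -2a - 6b = -52.
Solving simultaneously gives a = 602/31, b = 68/31.

a = 602/31, b = 68/31, minimum f = -398/31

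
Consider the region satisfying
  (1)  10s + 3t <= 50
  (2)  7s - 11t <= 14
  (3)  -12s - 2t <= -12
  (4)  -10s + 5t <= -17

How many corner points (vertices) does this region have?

3

Of the 6 pairwise boundary intersections, those satisfying every inequality are:
  (592/131, 210/131)
  (301/80, 33/8)
  (39/25, -7/25)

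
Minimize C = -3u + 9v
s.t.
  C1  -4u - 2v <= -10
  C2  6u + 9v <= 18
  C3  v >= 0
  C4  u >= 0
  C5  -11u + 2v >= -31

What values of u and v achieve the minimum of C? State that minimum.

Feasible corners and C = -3u + 9v:
  (9/4, 1/2) → C = -9/4
  (5/2, 0) → C = -15/2
  (105/37, 4/37) → C = -279/37
  (31/11, 0) → C = -93/11

u = 31/11, v = 0, minimum C = -93/11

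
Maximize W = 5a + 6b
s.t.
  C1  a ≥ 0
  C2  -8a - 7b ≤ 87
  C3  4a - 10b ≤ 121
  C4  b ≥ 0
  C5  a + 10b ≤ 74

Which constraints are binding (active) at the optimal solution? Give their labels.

C3 and C5

Feasible corners and W = 5a + 6b:
  (0, 0) → W = 0
  (0, 37/5) → W = 222/5
  (121/4, 0) → W = 605/4
  (39, 7/2) → W = 216

The maximum is at (39, 7/2). Substituting into each constraint, equality holds for C3 and C5; the remaining constraints have slack.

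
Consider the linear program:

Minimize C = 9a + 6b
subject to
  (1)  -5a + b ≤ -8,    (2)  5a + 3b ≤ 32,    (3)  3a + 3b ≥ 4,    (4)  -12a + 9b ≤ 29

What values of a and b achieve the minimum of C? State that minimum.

Vertices and C = 9a + 6b:
  (14/5, 6) → C = 306/5
  (14/9, -2/9) → C = 38/3
  (14, -38/3) → C = 50

At the optimal vertex, -5a + b = -8 and 3a + 3b = 4.
Solving simultaneously gives a = 14/9, b = -2/9.

a = 14/9, b = -2/9, minimum C = 38/3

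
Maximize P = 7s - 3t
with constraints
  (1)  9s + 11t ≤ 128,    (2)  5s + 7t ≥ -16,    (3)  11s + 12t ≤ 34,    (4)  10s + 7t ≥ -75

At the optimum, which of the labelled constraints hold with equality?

Extreme points and P = 7s - 3t:
  (430/17, -346/17) → P = 4048/17
  (-59/5, 43/7) → P = -3536/35
  (-1138/43, 1165/43) → P = -11461/43

The maximum is at (430/17, -346/17). Substituting into each constraint, equality holds for (2) and (3); the remaining constraints have slack.

(2) and (3)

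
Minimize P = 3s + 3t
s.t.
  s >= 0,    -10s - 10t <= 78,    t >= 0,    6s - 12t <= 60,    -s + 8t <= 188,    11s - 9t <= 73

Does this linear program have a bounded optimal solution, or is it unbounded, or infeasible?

Corner points and P = 3s + 3t:
  (0, 0) → P = 0
  (0, 47/2) → P = 141/2
  (73/11, 0) → P = 219/11
  (2276/79, 2141/79) → P = 13251/79
The feasible region has finitely many vertices and no improving ray; the minimum is 0 at (0, 0).

bounded optimum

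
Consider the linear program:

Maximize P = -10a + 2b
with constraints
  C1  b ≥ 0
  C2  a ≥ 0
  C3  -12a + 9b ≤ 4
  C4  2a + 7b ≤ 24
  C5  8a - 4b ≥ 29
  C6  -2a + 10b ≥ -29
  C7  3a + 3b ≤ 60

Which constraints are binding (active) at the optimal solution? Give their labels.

Extreme points and P = -10a + 2b:
  (12, 0) → P = -120
  (29/8, 0) → P = -145/4
  (299/64, 67/32) → P = -1361/32

The maximum is at (29/8, 0). Substituting into each constraint, equality holds for C1 and C5; the remaining constraints have slack.

C1 and C5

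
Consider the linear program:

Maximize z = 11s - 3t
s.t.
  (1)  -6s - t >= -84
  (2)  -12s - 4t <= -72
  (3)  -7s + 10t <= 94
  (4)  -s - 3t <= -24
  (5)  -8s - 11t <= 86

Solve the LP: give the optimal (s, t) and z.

s = 228/17, t = 60/17, maximum z = 2328/17

Vertices and z = 11s - 3t:
  (746/67, 1152/67) → z = 4750/67
  (228/17, 60/17) → z = 2328/17
  (86/37, 408/37) → z = -278/37
  (15/4, 27/4) → z = 21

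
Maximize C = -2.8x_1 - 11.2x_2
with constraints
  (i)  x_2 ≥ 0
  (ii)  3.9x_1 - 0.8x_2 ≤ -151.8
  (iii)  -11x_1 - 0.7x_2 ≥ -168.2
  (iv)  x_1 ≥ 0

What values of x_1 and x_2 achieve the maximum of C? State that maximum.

Vertices and C = -2.8x_1 - 11.2x_2:
  (2830/1153, 232578/1153) → C = -13063988/5765
  (0, 759/4) → C = -10626/5
  (0, 1682/7) → C = -13456/5

x_1 = 0, x_2 = 189.75, maximum C = -2125.2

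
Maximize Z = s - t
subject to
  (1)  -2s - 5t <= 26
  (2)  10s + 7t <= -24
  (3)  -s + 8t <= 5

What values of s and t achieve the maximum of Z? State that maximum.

Vertices and Z = s - t:
  (31/18, -53/9) → Z = 137/18
  (-233/21, -16/21) → Z = -31/3
  (-227/87, 26/87) → Z = -253/87

s = 31/18, t = -53/9, maximum Z = 137/18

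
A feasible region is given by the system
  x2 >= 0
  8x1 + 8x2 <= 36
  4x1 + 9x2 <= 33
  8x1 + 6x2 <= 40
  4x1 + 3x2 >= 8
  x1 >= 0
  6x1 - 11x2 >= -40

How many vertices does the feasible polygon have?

The feasible vertices (each the meet of two boundaries and inside every other half-plane) are:
  (9/2, 0)
  (2, 0)
  (3/2, 3)
  (3/98, 179/49)
  (0, 8/3)
  (0, 40/11)

6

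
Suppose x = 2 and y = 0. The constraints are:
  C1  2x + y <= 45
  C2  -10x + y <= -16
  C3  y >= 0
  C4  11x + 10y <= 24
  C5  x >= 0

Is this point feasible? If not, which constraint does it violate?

feasible

C1: 4 ≤ 45 ✓
C2: -20 ≤ -16 ✓
C3: 0 ≥ 0 ✓
C4: 22 ≤ 24 ✓
C5: 2 ≥ 0 ✓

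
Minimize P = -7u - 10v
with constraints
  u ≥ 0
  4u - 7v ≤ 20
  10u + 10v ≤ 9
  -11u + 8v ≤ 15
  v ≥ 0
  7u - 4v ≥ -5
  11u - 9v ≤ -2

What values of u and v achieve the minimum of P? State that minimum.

u = 0, v = 9/10, minimum P = -9

Feasible corners and P = -7u - 10v:
  (0, 9/10) → P = -9
  (0, 2/9) → P = -20/9
  (61/200, 119/200) → P = -1617/200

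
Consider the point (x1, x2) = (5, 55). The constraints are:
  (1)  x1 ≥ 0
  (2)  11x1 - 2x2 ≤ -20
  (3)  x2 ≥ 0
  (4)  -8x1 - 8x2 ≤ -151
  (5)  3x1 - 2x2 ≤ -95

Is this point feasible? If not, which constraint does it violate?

feasible

(1): 5 ≥ 0 ✓
(2): -55 ≤ -20 ✓
(3): 55 ≥ 0 ✓
(4): -480 ≤ -151 ✓
(5): -95 ≤ -95 ✓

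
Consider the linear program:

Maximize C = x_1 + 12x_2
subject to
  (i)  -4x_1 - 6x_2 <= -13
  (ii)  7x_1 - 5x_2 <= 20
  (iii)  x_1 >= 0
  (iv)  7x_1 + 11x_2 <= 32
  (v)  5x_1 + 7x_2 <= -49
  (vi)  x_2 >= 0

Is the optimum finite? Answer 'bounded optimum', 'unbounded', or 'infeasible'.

infeasible

The boundaries -4x_1 - 6x_2 = -13 and 7x_1 - 5x_2 = 20 meet at (185/62, 11/62), but that point violates 5x_1 + 7x_2 ≤ -49. Every candidate vertex is excluded by some other constraint, so the feasible region is empty.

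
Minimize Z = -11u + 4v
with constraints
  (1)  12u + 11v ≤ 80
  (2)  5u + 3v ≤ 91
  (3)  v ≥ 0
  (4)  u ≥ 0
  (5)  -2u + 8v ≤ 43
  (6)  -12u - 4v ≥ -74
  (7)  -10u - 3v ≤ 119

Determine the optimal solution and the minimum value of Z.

At the optimal vertex, v = 0 and -12u - 4v = -74.
Solving simultaneously gives u = 37/6, v = 0.

u = 37/6, v = 0, minimum Z = -407/6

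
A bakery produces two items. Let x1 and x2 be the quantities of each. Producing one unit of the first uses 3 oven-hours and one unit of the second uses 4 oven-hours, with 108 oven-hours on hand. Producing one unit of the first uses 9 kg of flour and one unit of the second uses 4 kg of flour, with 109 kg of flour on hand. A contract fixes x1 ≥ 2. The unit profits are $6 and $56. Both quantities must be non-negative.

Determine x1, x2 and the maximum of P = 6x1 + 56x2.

x1 = 2, x2 = 91/4, maximum P = 1286

Extreme points and P = 6x1 + 56x2:
  (109/9, 0) → P = 218/3
  (2, 0) → P = 12
  (2, 91/4) → P = 1286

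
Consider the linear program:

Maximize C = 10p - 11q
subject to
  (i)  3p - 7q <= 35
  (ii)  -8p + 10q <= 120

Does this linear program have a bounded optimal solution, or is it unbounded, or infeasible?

unbounded

From the feasible point (-595/13, -320/13), moving in the direction (10, 8) keeps every constraint satisfied while C increases without bound.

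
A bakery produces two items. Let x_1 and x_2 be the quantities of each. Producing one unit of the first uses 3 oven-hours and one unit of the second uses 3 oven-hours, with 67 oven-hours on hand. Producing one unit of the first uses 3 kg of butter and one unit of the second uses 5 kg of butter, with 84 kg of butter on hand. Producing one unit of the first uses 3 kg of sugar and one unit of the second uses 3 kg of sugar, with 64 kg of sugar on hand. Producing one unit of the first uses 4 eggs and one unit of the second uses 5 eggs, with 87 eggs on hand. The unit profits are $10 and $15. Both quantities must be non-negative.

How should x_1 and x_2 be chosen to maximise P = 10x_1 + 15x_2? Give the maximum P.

x_1 = 3, x_2 = 15, maximum P = 255

Vertices and P = 10x_1 + 15x_2:
  (0, 0) → P = 0
  (0, 84/5) → P = 252
  (64/3, 0) → P = 640/3
  (3, 15) → P = 255
  (59/3, 5/3) → P = 665/3

At the optimal vertex, 3x_1 + 5x_2 = 84 and 4x_1 + 5x_2 = 87.
Solving simultaneously gives x_1 = 3, x_2 = 15.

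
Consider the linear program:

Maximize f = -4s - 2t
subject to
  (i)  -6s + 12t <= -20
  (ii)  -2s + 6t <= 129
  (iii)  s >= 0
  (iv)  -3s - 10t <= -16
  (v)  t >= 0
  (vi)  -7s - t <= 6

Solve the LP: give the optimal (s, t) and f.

The feasible region is unbounded (it extends along (3, 1), (1, 0)), but f strictly decreases along every unbounded feasible direction, so there is no improving ray and the maximum is attained at a vertex.

s = 49/12, t = 3/8, maximum f = -205/12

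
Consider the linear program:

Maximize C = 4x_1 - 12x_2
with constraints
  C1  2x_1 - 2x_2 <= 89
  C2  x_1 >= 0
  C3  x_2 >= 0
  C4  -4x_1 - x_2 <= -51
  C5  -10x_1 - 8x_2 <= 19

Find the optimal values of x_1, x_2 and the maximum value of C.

Extreme points and C = 4x_1 - 12x_2:
  (89/2, 0) → C = 178
  (0, 51) → C = -612
  (51/4, 0) → C = 51
The feasible region is unbounded (it extends along (0, 1), (1, 1)), but C strictly decreases along every unbounded feasible direction, so there is no improving ray and the maximum is attained at a vertex.

At the optimal vertex, 2x_1 - 2x_2 = 89 and x_2 = 0.
Solving simultaneously gives x_1 = 89/2, x_2 = 0.

x_1 = 89/2, x_2 = 0, maximum C = 178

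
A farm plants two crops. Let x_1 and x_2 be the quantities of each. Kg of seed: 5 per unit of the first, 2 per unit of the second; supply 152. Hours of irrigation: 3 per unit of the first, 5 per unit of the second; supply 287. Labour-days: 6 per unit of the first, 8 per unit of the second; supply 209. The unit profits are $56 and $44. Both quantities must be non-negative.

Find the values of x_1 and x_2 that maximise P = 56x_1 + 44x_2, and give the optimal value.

Vertices and P = 56x_1 + 44x_2:
  (0, 0) → P = 0
  (0, 209/8) → P = 2299/2
  (152/5, 0) → P = 8512/5
  (57/2, 19/4) → P = 1805

At the optimal vertex, 5x_1 + 2x_2 = 152 and 6x_1 + 8x_2 = 209.
Solving simultaneously gives x_1 = 57/2, x_2 = 19/4.

x_1 = 57/2, x_2 = 19/4, maximum P = 1805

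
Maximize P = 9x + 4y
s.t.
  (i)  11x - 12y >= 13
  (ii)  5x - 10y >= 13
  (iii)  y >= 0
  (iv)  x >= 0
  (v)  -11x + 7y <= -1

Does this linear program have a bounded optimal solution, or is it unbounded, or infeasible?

From the feasible point (13/5, 0), moving in the direction (10, 5) keeps every constraint satisfied while P increases without bound.

unbounded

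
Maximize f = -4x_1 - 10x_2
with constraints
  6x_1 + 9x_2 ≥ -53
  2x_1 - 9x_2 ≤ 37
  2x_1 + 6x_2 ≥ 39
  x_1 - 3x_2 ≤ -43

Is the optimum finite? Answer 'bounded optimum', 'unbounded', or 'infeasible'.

Corner points and f = -4x_1 - 10x_2:
  (-223/6, 170/9) → f = -362/9
  (-47/4, 125/12) → f = -343/6
The feasible region has finitely many vertices and no improving ray; the maximum is -362/9 at (-223/6, 170/9).

bounded optimum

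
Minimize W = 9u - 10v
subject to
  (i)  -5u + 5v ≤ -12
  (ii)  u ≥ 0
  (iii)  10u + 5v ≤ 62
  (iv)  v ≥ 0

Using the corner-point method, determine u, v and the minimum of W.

Extreme points and W = 9u - 10v:
  (74/15, 38/15) → W = 286/15
  (12/5, 0) → W = 108/5
  (31/5, 0) → W = 279/5

The binding constraints are -5u + 5v = -12 and 10u + 5v = 62.
Solving simultaneously gives u = 74/15, v = 38/15.

u = 74/15, v = 38/15, minimum W = 286/15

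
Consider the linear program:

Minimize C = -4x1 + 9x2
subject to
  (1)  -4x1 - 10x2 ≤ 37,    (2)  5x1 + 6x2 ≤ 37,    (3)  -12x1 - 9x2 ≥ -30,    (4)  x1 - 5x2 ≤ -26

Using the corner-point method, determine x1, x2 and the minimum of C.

x1 = -28/23, x2 = 114/23, minimum C = 1138/23

Corner points and C = -4x1 + 9x2:
  (-89/6, 67/30) → C = 2383/30
  (-17/3, 98/9) → C = 362/3
  (-28/23, 114/23) → C = 1138/23
The feasible region is unbounded (it extends along (-6, 5), (-5, 2)), but C strictly increases along every unbounded feasible direction, so there is no improving ray and the minimum is attained at a vertex.

At the optimal vertex, -12x1 - 9x2 = -30 and x1 - 5x2 = -26.
Solving simultaneously gives x1 = -28/23, x2 = 114/23.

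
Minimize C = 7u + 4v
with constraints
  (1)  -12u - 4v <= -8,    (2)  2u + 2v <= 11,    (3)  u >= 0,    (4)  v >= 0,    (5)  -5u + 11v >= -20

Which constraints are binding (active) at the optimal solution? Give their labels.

(1) and (4)

Vertices and C = 7u + 4v:
  (0, 2) → C = 8
  (2/3, 0) → C = 14/3
  (0, 11/2) → C = 22
  (161/32, 15/32) → C = 1187/32
  (4, 0) → C = 28

The minimum is at (2/3, 0). Substituting into each constraint, equality holds for (1) and (4); the remaining constraints have slack.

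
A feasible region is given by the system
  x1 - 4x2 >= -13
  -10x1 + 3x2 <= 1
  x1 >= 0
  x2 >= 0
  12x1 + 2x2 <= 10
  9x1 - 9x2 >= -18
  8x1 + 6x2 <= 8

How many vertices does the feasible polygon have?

Of the 21 pairwise boundary intersections, those satisfying every inequality are:
  (0, 1/3)
  (3/14, 22/21)
  (0, 0)
  (5/6, 0)
  (11/14, 2/7)

5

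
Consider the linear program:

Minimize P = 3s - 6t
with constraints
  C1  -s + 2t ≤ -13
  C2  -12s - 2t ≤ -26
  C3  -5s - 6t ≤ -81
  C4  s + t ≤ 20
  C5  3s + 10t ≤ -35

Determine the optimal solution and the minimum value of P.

s = 255/8, t = -209/16, minimum P = 174

At the optimal vertex, -5s - 6t = -81 and 3s + 10t = -35.
Solving simultaneously gives s = 255/8, t = -209/16.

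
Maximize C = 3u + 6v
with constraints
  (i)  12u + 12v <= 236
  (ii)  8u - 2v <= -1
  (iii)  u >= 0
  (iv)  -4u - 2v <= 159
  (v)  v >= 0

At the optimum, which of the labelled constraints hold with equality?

(i) and (iii)

Extreme points and C = 3u + 6v:
  (23/6, 95/6) → C = 213/2
  (0, 59/3) → C = 118
  (0, 1/2) → C = 3

The maximum is at (0, 59/3). Substituting into each constraint, equality holds for (i) and (iii); the remaining constraints have slack.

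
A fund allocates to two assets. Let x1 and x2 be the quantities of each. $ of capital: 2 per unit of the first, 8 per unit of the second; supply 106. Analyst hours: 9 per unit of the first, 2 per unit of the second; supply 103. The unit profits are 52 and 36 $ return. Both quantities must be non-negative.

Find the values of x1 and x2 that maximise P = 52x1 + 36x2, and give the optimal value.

x1 = 9, x2 = 11, maximum P = 864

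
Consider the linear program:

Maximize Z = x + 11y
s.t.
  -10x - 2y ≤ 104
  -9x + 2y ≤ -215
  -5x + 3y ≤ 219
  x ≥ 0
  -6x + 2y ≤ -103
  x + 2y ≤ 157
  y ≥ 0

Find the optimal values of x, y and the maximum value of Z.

x = 186/5, y = 599/10, maximum Z = 6961/10

Feasible corners and Z = x + 11y:
  (186/5, 599/10) → Z = 6961/10
  (215/9, 0) → Z = 215/9
  (157, 0) → Z = 157

At the optimal vertex, -9x + 2y = -215 and x + 2y = 157.
Solving simultaneously gives x = 186/5, y = 599/10.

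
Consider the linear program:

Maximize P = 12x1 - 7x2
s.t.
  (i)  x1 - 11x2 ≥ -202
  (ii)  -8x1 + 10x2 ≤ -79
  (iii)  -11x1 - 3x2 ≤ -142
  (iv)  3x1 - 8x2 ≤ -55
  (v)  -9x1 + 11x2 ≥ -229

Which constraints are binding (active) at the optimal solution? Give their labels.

Feasible corners and P = 12x1 - 7x2:
  (963/26, 565/26) → P = 7601/26
  (1011/25, 551/25) → P = 331
  (591/17, 677/34) → P = 9445/34

The maximum is at (1011/25, 551/25). Substituting into each constraint, equality holds for (i) and (iv); the remaining constraints have slack.

(i) and (iv)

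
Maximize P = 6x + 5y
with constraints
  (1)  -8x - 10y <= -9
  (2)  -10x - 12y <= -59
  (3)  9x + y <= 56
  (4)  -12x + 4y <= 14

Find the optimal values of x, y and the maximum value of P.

x = 35/8, y = 133/8, maximum P = 875/8

The optimum lies where 9x + y = 56 and -12x + 4y = 14.
Solving simultaneously gives x = 35/8, y = 133/8.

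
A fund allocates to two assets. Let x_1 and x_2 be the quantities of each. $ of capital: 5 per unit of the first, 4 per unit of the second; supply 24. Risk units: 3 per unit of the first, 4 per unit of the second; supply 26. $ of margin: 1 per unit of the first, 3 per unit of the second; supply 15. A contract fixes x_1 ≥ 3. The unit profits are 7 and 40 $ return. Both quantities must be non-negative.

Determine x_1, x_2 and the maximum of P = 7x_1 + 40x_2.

Extreme points and P = 7x_1 + 40x_2:
  (24/5, 0) → P = 168/5
  (3, 0) → P = 21
  (3, 9/4) → P = 111

The optimum lies where 5x_1 + 4x_2 = 24 and x_1 = 3.
Solving simultaneously gives x_1 = 3, x_2 = 9/4.

x_1 = 3, x_2 = 9/4, maximum P = 111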